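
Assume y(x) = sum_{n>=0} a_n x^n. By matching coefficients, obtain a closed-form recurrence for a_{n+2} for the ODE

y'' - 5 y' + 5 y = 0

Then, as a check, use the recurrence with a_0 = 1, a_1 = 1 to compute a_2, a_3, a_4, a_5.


Substitute y = sum_n a_n x^n.
y''(x) has coefficient (n+2)(n+1) a_{n+2} at x^n;
-5 y'(x) has coefficient -5 (n+1) a_{n+1} at x^n;
5 y(x) has coefficient 5 a_n at x^n.
Matching x^n: (n+2)(n+1) a_{n+2} - 5 (n+1) a_{n+1} + 5 a_n = 0.
Thus a_{n+2} = [5 (n+1) a_{n+1} - 5 a_n] / ((n+1)(n+2)).

Check with a_0 = 1, a_1 = 1 (apply the recurrence for n = 0, 1, 2, 3): a_0 = 1, a_1 = 1, a_2 = 0, a_3 = -5/6, a_4 = -25/24, a_5 = -5/6.

a_(n+2) = [5 (n+1) a_(n+1) - 5 a_n] / ((n+1)(n+2)); check: a_0 = 1, a_1 = 1, a_2 = 0, a_3 = -5/6, a_4 = -25/24, a_5 = -5/6


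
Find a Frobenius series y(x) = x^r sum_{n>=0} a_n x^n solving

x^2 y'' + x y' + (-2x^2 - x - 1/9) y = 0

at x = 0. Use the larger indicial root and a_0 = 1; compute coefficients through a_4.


Write in Frobenius form y'' + (p(x)/x) y' + (q(x)/x^2) y = 0:
  p(x) = 1,  q(x) = -2x^2 - x - 1/9.
Indicial equation: r(r-1) + (1) r + (-1/9) = 0 -> roots r_1 = 1/3, r_2 = -1/3.
Take r = r_1 = 1/3. Let y(x) = x^r sum_{n>=0} a_n x^n with a_0 = 1.
Substitute y = x^r sum a_n x^n and match x^{r+n}. The recurrence is
  D(n) a_n - 1 a_{n-1} - 2 a_{n-2} = 0,  where D(n) = (r+n)(r+n-1) + (1)(r+n) + (-1/9).
  a_n = [1 a_{n-1} + 2 a_{n-2}] / D(n).
Since the indicial polynomial factors as (r - r_1)(r - r_2), D(n) = (r_1 + n - r_1)(r_1 + n - r_2) = n(n + 2/3).
Evaluating step by step (a_0 = 1):
  n = 1: D(1) = 1(1 + 2/3) = 5/3; numerator = 1(1) = 1; a_1 = (1)/(5/3) = 3/5
  n = 2: D(2) = 2(2 + 2/3) = 16/3; numerator = 1(3/5) + 2(1) = 13/5; a_2 = (13/5)/(16/3) = 39/80
  n = 3: D(3) = 3(3 + 2/3) = 11; numerator = 1(39/80) + 2(3/5) = 27/16; a_3 = (27/16)/(11) = 27/176
  n = 4: D(4) = 4(4 + 2/3) = 56/3; numerator = 1(27/176) + 2(39/80) = 993/880; a_4 = (993/880)/(56/3) = 2979/49280

r = 1/3; a_0 = 1; a_1 = 3/5; a_2 = 39/80; a_3 = 27/176; a_4 = 2979/49280


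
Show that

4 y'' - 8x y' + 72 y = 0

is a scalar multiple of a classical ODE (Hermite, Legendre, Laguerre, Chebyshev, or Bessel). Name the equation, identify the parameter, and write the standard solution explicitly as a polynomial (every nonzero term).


All three coefficients share the factor 4; dividing through by 4 gives  y'' - 2x y' + 18 y = 0.
This matches the Hermite equation y'' - 2x y' + 2n y = 0 with 2n = 18, so n = 9; the polynomial solution is H_9(x).
With y = sum_k a_k x^k, matching x^k gives (k+2)(k+1) a_{k+2} = 2(k - n) a_k = 2(k - 9) a_k. The right side vanishes at k = 9, so the series with the parity of 9 terminates at degree 9.
Standard normalization: leading coefficient of H_n is 2^n, so a_9 = 2^9 = 512. Work downward with a_k = (k+1)(k+2) a_{k+2} / (2(k - n)):
  a_7 = (8)(9)(512) / (2(7 - 9)) = 36864/(-4) = -9216
  a_5 = (6)(7)(-9216) / (2(5 - 9)) = -387072/(-8) = 48384
  a_3 = (4)(5)(48384) / (2(3 - 9)) = 967680/(-12) = -80640
  a_1 = (2)(3)(-80640) / (2(1 - 9)) = -483840/(-16) = 30240
Hence H_9(x) = 512 x^9 - 9216 x^7 + 48384 x^5 - 80640 x^3 + 30240 x.

H_9(x); series = 512 x^9 - 9216 x^7 + 48384 x^5 - 80640 x^3 + 30240 x


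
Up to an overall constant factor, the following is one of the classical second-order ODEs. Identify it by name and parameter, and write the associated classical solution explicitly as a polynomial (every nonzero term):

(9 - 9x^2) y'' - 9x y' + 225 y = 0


All three coefficients share the factor 9; dividing through by 9 gives  (1 - x^2) y'' - x y' + 25 y = 0.
This matches the Chebyshev equation (1 - x^2) y'' - x y' + n^2 y = 0 (note the -x y' term, not -2x y') with n^2 = 25, so n = 5; the polynomial solution is T_5(x).
With y = sum_k a_k x^k, matching x^k gives (k+2)(k+1) a_{k+2} = (k^2 - n^2) a_k = (k - 5)(k + 5) a_k. The right side vanishes at k = 5, so the series with the parity of 5 terminates at degree 5.
Standard normalization: leading coefficient of T_n is 2^(n-1), so a_5 = 2^4 = 16. Work downward with a_k = (k+1)(k+2) a_{k+2} / ((k - 5)(k + 5)):
  a_3 = (4)(5)(16) / ((3 - 5)(3 + 5)) = 320/(-16) = -20
  a_1 = (2)(3)(-20) / ((1 - 5)(1 + 5)) = -120/(-24) = 5
Hence T_5(x) = 16 x^5 - 20 x^3 + 5 x.

T_5(x); series = 16 x^5 - 20 x^3 + 5 x


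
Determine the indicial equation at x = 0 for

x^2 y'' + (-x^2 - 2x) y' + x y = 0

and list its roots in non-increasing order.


Divide by x^2 to reach normal form y'' + P_1(x) y' + P_2(x) y = 0 with P_1(x) = -1 - 2/x and P_2(x) = 1/x.
x = 0 is a singular point because the y'-coefficient -1 - 2/x has a pole at x = 0 and the y-coefficient 1/x has a pole at x = 0.
It is a regular singular point because x P_1(x) = p(x) = -x - 2 and x^2 P_2(x) = q(x) = x are polynomials, hence analytic at x = 0.
p(0) = -2,  q(0) = 0.
Indicial equation: r(r-1) + p(0) r + q(0) = 0, i.e. r^2 + (p(0) - 1) r + q(0) = 0, i.e. r^2 - 3 r = 0.
Discriminant: (-3)^2 - 4(0) = 9, so r = (3 ± 3)/2.
Solving: r_1 = 3, r_2 = 0.

indicial: r^2 - 3 r = 0; roots r_1 = 3, r_2 = 0


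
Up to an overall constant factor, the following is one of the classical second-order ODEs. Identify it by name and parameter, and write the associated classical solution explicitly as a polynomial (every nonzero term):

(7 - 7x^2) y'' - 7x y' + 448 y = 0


All three coefficients share the factor 7; dividing through by 7 gives  (1 - x^2) y'' - x y' + 64 y = 0.
This matches the Chebyshev equation (1 - x^2) y'' - x y' + n^2 y = 0 (note the -x y' term, not -2x y') with n^2 = 64, so n = 8; the polynomial solution is T_8(x).
With y = sum_k a_k x^k, matching x^k gives (k+2)(k+1) a_{k+2} = (k^2 - n^2) a_k = (k - 8)(k + 8) a_k. The right side vanishes at k = 8, so the series with the parity of 8 terminates at degree 8.
Standard normalization: leading coefficient of T_n is 2^(n-1), so a_8 = 2^7 = 128. Work downward with a_k = (k+1)(k+2) a_{k+2} / ((k - 8)(k + 8)):
  a_6 = (7)(8)(128) / ((6 - 8)(6 + 8)) = 7168/(-28) = -256
  a_4 = (5)(6)(-256) / ((4 - 8)(4 + 8)) = -7680/(-48) = 160
  a_2 = (3)(4)(160) / ((2 - 8)(2 + 8)) = 1920/(-60) = -32
  a_0 = (1)(2)(-32) / ((0 - 8)(0 + 8)) = -64/(-64) = 1
Hence T_8(x) = 128 x^8 - 256 x^6 + 160 x^4 - 32 x^2 + 1.

T_8(x); series = 128 x^8 - 256 x^6 + 160 x^4 - 32 x^2 + 1


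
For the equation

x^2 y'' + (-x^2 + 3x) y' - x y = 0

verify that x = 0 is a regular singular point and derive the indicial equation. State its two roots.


Divide by x^2 to reach normal form y'' + P_1(x) y' + P_2(x) y = 0 with P_1(x) = -1 + 3/x and P_2(x) = -1/x.
x = 0 is a singular point because the y'-coefficient -1 + 3/x has a pole at x = 0 and the y-coefficient -1/x has a pole at x = 0.
It is a regular singular point because x P_1(x) = p(x) = 3 - x and x^2 P_2(x) = q(x) = -x are polynomials, hence analytic at x = 0.
p(0) = 3,  q(0) = 0.
Indicial equation: r(r-1) + p(0) r + q(0) = 0, i.e. r^2 + (p(0) - 1) r + q(0) = 0, i.e. r^2 + 2 r = 0.
Discriminant: (2)^2 - 4(0) = 4, so r = (-2 ± 2)/2.
Solving: r_1 = 0, r_2 = -2.

indicial: r^2 + 2 r = 0; roots r_1 = 0, r_2 = -2


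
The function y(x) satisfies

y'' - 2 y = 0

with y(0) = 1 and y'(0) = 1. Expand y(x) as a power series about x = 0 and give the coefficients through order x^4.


Ansatz: y(x) = sum_{n>=0} a_n x^n, so y'(x) = sum_{n>=1} n a_n x^(n-1) and y''(x) = sum_{n>=2} n(n-1) a_n x^(n-2).
Substitute into P(x) y'' + Q(x) y' + R(x) y = 0 with P(x) = 1, Q(x) = 0, R(x) = -2, and match powers of x.
Initial conditions: a_0 = 1, a_1 = 1.
Setting the coefficient of each power of x to zero and solving order by order (substituting the coefficients already found):
  x^0: 2 a_2 - 2 a_0 = 0  ->  2 a_2 = 2 a_0 = 2  ->  a_2 = 1
  x^1: 6 a_3 - 2 a_1 = 0  ->  6 a_3 = 2 a_1 = 2  ->  a_3 = 1/3
  x^2: 12 a_4 - 2 a_2 = 0  ->  12 a_4 = 2 a_2 = 2  ->  a_4 = 1/6
Truncated series: y(x) = 1 + x + x^2 + (1/3) x^3 + (1/6) x^4 + O(x^5).

a_0 = 1; a_1 = 1; a_2 = 1; a_3 = 1/3; a_4 = 1/6


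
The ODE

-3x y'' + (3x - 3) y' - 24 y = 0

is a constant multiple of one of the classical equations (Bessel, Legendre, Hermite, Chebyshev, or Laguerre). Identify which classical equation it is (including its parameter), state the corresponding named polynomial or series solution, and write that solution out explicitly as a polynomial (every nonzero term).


All three coefficients share the factor -3; dividing through by -3 gives  x y'' + (1 - x) y' + 8 y = 0.
This matches the Laguerre equation x y'' + (1 - x) y' + n y = 0 with n = 8; the polynomial solution is L_8(x).
With y = sum_k a_k x^k, matching x^k gives (k+1)k a_{k+1} + (k+1) a_{k+1} - k a_k + n a_k = 0, i.e. (k+1)^2 a_{k+1} = (k - n) a_k = (k - 8) a_k. The right side vanishes at k = 8, so the series terminates at degree 8.
Standard normalization L_n(0) = 1 gives a_0 = 1. Work upward with a_{k+1} = (k - 8) a_k / (k+1)^2:
  a_1 = (0 - 8)(1) / 1^2 = -8/1 = -8
  a_2 = (1 - 8)(-8) / 2^2 = 56/4 = 14
  a_3 = (2 - 8)(14) / 3^2 = -84/9 = -28/3
  a_4 = (3 - 8)(-28/3) / 4^2 = (140/3)/16 = 35/12
  a_5 = (4 - 8)(35/12) / 5^2 = (-35/3)/25 = -7/15
  a_6 = (5 - 8)(-7/15) / 6^2 = (7/5)/36 = 7/180
  a_7 = (6 - 8)(7/180) / 7^2 = (-7/90)/49 = -1/630
  a_8 = (7 - 8)(-1/630) / 8^2 = (1/630)/64 = 1/40320
Hence L_8(x) = x^8/40320 - x^7/630 + 7 x^6/180 - 7 x^5/15 + 35 x^4/12 - 28 x^3/3 + 14 x^2 - 8 x + 1.

L_8(x); series = x^8/40320 - x^7/630 + 7 x^6/180 - 7 x^5/15 + 35 x^4/12 - 28 x^3/3 + 14 x^2 - 8 x + 1


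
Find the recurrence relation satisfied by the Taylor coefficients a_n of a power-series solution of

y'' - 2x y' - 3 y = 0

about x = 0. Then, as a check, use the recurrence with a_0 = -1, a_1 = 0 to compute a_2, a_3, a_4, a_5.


Substitute y = sum_n a_n x^n.
y''(x) has coefficient (n+2)(n+1) a_{n+2} at x^n;
-2 x y'(x) has coefficient -2 n a_n at x^n (shift);
-3 y(x) has coefficient -3 a_n at x^n.
Matching x^n: (n+2)(n+1) a_{n+2} + (-2n - 3) a_n = 0.
Thus a_{n+2} = (2n + 3) / ((n+1)(n+2)) * a_n.

Check with a_0 = -1, a_1 = 0 (apply the recurrence for n = 0, 1, 2, 3): a_0 = -1, a_1 = 0, a_2 = -3/2, a_3 = 0, a_4 = -7/8, a_5 = 0.

a_(n+2) = (2n + 3) / ((n+1)(n+2)) * a_n; check: a_0 = -1, a_1 = 0, a_2 = -3/2, a_3 = 0, a_4 = -7/8, a_5 = 0


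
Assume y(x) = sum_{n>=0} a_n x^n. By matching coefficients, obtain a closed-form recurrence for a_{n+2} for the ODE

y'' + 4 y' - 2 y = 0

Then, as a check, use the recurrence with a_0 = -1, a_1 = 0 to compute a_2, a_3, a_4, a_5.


Substitute y = sum_n a_n x^n.
y''(x) has coefficient (n+2)(n+1) a_{n+2} at x^n;
4 y'(x) has coefficient 4 (n+1) a_{n+1} at x^n;
-2 y(x) has coefficient -2 a_n at x^n.
Matching x^n: (n+2)(n+1) a_{n+2} + 4 (n+1) a_{n+1} - 2 a_n = 0.
Thus a_{n+2} = [-4 (n+1) a_{n+1} + 2 a_n] / ((n+1)(n+2)).

Check with a_0 = -1, a_1 = 0 (apply the recurrence for n = 0, 1, 2, 3): a_0 = -1, a_1 = 0, a_2 = -1, a_3 = 4/3, a_4 = -3/2, a_5 = 4/3.

a_(n+2) = [-4 (n+1) a_(n+1) + 2 a_n] / ((n+1)(n+2)); check: a_0 = -1, a_1 = 0, a_2 = -1, a_3 = 4/3, a_4 = -3/2, a_5 = 4/3


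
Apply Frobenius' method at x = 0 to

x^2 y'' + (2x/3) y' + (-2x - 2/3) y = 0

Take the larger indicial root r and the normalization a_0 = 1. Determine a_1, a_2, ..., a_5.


Write in Frobenius form y'' + (p(x)/x) y' + (q(x)/x^2) y = 0:
  p(x) = 2/3,  q(x) = -2x - 2/3.
Indicial equation: r(r-1) + (2/3) r + (-2/3) = 0 -> roots r_1 = 1, r_2 = -2/3.
Take r = r_1 = 1. Let y(x) = x^r sum_{n>=0} a_n x^n with a_0 = 1.
Substitute y = x^r sum a_n x^n and match x^{r+n}. The recurrence is
  D(n) a_n - 2 a_{n-1} = 0,  where D(n) = (r+n)(r+n-1) + (2/3)(r+n) + (-2/3).
  a_n = 2 / D(n) * a_{n-1}.
Since the indicial polynomial factors as (r - r_1)(r - r_2), D(n) = (r_1 + n - r_1)(r_1 + n - r_2) = n(n + 5/3).
Evaluating step by step (a_0 = 1):
  n = 1: D(1) = 1(1 + 5/3) = 8/3; numerator = 2(1) = 2; a_1 = (2)/(8/3) = 3/4
  n = 2: D(2) = 2(2 + 5/3) = 22/3; numerator = 2(3/4) = 3/2; a_2 = (3/2)/(22/3) = 9/44
  n = 3: D(3) = 3(3 + 5/3) = 14; numerator = 2(9/44) = 9/22; a_3 = (9/22)/(14) = 9/308
  n = 4: D(4) = 4(4 + 5/3) = 68/3; numerator = 2(9/308) = 9/154; a_4 = (9/154)/(68/3) = 27/10472
  n = 5: D(5) = 5(5 + 5/3) = 100/3; numerator = 2(27/10472) = 27/5236; a_5 = (27/5236)/(100/3) = 81/523600

r = 1; a_0 = 1; a_1 = 3/4; a_2 = 9/44; a_3 = 9/308; a_4 = 27/10472; a_5 = 81/523600


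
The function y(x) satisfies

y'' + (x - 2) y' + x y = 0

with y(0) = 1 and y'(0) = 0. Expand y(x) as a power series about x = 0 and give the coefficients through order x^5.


Ansatz: y(x) = sum_{n>=0} a_n x^n, so y'(x) = sum_{n>=1} n a_n x^(n-1) and y''(x) = sum_{n>=2} n(n-1) a_n x^(n-2).
Substitute into P(x) y'' + Q(x) y' + R(x) y = 0 with P(x) = 1, Q(x) = x - 2, R(x) = x, and match powers of x.
Initial conditions: a_0 = 1, a_1 = 0.
Setting the coefficient of each power of x to zero and solving order by order (substituting the coefficients already found):
  x^0: 2 a_2 - 2 a_1 = 0  ->  2 a_2 = 2 a_1 = 0  ->  a_2 = 0
  x^1: 6 a_3 - 4 a_2 + a_1 + a_0 = 0  ->  6 a_3 = 4 a_2 - a_1 - a_0 = -1  ->  a_3 = -1/6
  x^2: 12 a_4 - 6 a_3 + 2 a_2 + a_1 = 0  ->  12 a_4 = 6 a_3 - 2 a_2 - a_1 = -1  ->  a_4 = -1/12
  x^3: 20 a_5 - 8 a_4 + 3 a_3 + a_2 = 0  ->  20 a_5 = 8 a_4 - 3 a_3 - a_2 = -1/6  ->  a_5 = -1/120
Truncated series: y(x) = 1 - (1/6) x^3 - (1/12) x^4 - (1/120) x^5 + O(x^6).

a_0 = 1; a_1 = 0; a_2 = 0; a_3 = -1/6; a_4 = -1/12; a_5 = -1/120


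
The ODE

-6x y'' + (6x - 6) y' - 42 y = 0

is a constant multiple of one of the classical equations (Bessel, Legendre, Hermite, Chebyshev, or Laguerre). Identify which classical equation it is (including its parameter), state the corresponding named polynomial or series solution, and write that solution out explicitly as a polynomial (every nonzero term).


All three coefficients share the factor -6; dividing through by -6 gives  x y'' + (1 - x) y' + 7 y = 0.
This matches the Laguerre equation x y'' + (1 - x) y' + n y = 0 with n = 7; the polynomial solution is L_7(x).
With y = sum_k a_k x^k, matching x^k gives (k+1)k a_{k+1} + (k+1) a_{k+1} - k a_k + n a_k = 0, i.e. (k+1)^2 a_{k+1} = (k - n) a_k = (k - 7) a_k. The right side vanishes at k = 7, so the series terminates at degree 7.
Standard normalization L_n(0) = 1 gives a_0 = 1. Work upward with a_{k+1} = (k - 7) a_k / (k+1)^2:
  a_1 = (0 - 7)(1) / 1^2 = -7/1 = -7
  a_2 = (1 - 7)(-7) / 2^2 = 42/4 = 21/2
  a_3 = (2 - 7)(21/2) / 3^2 = (-105/2)/9 = -35/6
  a_4 = (3 - 7)(-35/6) / 4^2 = (70/3)/16 = 35/24
  a_5 = (4 - 7)(35/24) / 5^2 = (-35/8)/25 = -7/40
  a_6 = (5 - 7)(-7/40) / 6^2 = (7/20)/36 = 7/720
  a_7 = (6 - 7)(7/720) / 7^2 = (-7/720)/49 = -1/5040
Hence L_7(x) = -x^7/5040 + 7 x^6/720 - 7 x^5/40 + 35 x^4/24 - 35 x^3/6 + 21 x^2/2 - 7 x + 1.

L_7(x); series = -x^7/5040 + 7 x^6/720 - 7 x^5/40 + 35 x^4/24 - 35 x^3/6 + 21 x^2/2 - 7 x + 1


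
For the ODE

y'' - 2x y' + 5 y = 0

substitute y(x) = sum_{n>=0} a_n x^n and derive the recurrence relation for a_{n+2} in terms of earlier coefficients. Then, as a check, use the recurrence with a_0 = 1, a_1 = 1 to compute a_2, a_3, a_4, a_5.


Substitute y = sum_n a_n x^n.
y''(x) has coefficient (n+2)(n+1) a_{n+2} at x^n;
-2 x y'(x) has coefficient -2 n a_n at x^n (shift);
5 y(x) has coefficient 5 a_n at x^n.
Matching x^n: (n+2)(n+1) a_{n+2} + (-2n + 5) a_n = 0.
Thus a_{n+2} = (2n - 5) / ((n+1)(n+2)) * a_n.

Check with a_0 = 1, a_1 = 1 (apply the recurrence for n = 0, 1, 2, 3): a_0 = 1, a_1 = 1, a_2 = -5/2, a_3 = -1/2, a_4 = 5/24, a_5 = -1/40.

a_(n+2) = (2n - 5) / ((n+1)(n+2)) * a_n; check: a_0 = 1, a_1 = 1, a_2 = -5/2, a_3 = -1/2, a_4 = 5/24, a_5 = -1/40


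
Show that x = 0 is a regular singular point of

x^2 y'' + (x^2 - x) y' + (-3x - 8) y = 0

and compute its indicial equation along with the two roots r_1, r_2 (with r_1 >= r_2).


Divide by x^2 to reach normal form y'' + P_1(x) y' + P_2(x) y = 0 with P_1(x) = 1 - 1/x and P_2(x) = -3/x - 8/x^2.
x = 0 is a singular point because the y'-coefficient 1 - 1/x has a pole at x = 0 and the y-coefficient -3/x - 8/x^2 has a pole at x = 0.
It is a regular singular point because x P_1(x) = p(x) = x - 1 and x^2 P_2(x) = q(x) = -3x - 8 are polynomials, hence analytic at x = 0.
p(0) = -1,  q(0) = -8.
Indicial equation: r(r-1) + p(0) r + q(0) = 0, i.e. r^2 + (p(0) - 1) r + q(0) = 0, i.e. r^2 - 2 r - 8 = 0.
Discriminant: (-2)^2 - 4(-8) = 36, so r = (2 ± 6)/2.
Solving: r_1 = 4, r_2 = -2.

indicial: r^2 - 2 r - 8 = 0; roots r_1 = 4, r_2 = -2


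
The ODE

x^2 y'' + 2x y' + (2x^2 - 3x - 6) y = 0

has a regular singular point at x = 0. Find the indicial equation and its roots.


Divide by x^2 to reach normal form y'' + P_1(x) y' + P_2(x) y = 0 with P_1(x) = 2/x and P_2(x) = 2 - 3/x - 6/x^2.
x = 0 is a singular point because the y'-coefficient 2/x has a pole at x = 0 and the y-coefficient 2 - 3/x - 6/x^2 has a pole at x = 0.
It is a regular singular point because x P_1(x) = p(x) = 2 and x^2 P_2(x) = q(x) = 2x^2 - 3x - 6 are polynomials, hence analytic at x = 0.
p(0) = 2,  q(0) = -6.
Indicial equation: r(r-1) + p(0) r + q(0) = 0, i.e. r^2 + (p(0) - 1) r + q(0) = 0, i.e. r^2 + 1 r - 6 = 0.
Discriminant: (1)^2 - 4(-6) = 25, so r = (-1 ± 5)/2.
Solving: r_1 = 2, r_2 = -3.

indicial: r^2 + 1 r - 6 = 0; roots r_1 = 2, r_2 = -3


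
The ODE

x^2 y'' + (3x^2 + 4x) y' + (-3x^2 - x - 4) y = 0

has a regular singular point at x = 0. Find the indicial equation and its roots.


Divide by x^2 to reach normal form y'' + P_1(x) y' + P_2(x) y = 0 with P_1(x) = 3 + 4/x and P_2(x) = -3 - 1/x - 4/x^2.
x = 0 is a singular point because the y'-coefficient 3 + 4/x has a pole at x = 0 and the y-coefficient -3 - 1/x - 4/x^2 has a pole at x = 0.
It is a regular singular point because x P_1(x) = p(x) = 3x + 4 and x^2 P_2(x) = q(x) = -3x^2 - x - 4 are polynomials, hence analytic at x = 0.
p(0) = 4,  q(0) = -4.
Indicial equation: r(r-1) + p(0) r + q(0) = 0, i.e. r^2 + (p(0) - 1) r + q(0) = 0, i.e. r^2 + 3 r - 4 = 0.
Discriminant: (3)^2 - 4(-4) = 25, so r = (-3 ± 5)/2.
Solving: r_1 = 1, r_2 = -4.

indicial: r^2 + 3 r - 4 = 0; roots r_1 = 1, r_2 = -4


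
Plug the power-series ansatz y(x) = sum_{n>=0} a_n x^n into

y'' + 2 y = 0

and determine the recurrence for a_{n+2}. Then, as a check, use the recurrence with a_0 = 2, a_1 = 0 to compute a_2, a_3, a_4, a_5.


Substitute y = sum_n a_n x^n into y'' + (const) y = 0.
y''(x) = sum_{n>=0} (n+2)(n+1) a_{n+2} x^n.
The ODE becomes sum_n [(n+2)(n+1) a_{n+2} + 2 a_n] x^n = 0.
Setting each coefficient to zero gives the recurrence:
  (n+2)(n+1) a_{n+2} + 2 a_n = 0,
  a_{n+2} = -2 / ((n+1)(n+2)) a_n.

Check with a_0 = 2, a_1 = 0 (apply the recurrence for n = 0, 1, 2, 3): a_0 = 2, a_1 = 0, a_2 = -2, a_3 = 0, a_4 = 1/3, a_5 = 0.

a_{n+2} = -2/((n+1)(n+2)) * a_n; check: a_0 = 2, a_1 = 0, a_2 = -2, a_3 = 0, a_4 = 1/3, a_5 = 0


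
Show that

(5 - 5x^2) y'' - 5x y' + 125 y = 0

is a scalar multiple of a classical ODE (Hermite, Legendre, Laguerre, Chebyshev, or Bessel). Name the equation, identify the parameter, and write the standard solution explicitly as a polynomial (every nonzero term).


All three coefficients share the factor 5; dividing through by 5 gives  (1 - x^2) y'' - x y' + 25 y = 0.
This matches the Chebyshev equation (1 - x^2) y'' - x y' + n^2 y = 0 (note the -x y' term, not -2x y') with n^2 = 25, so n = 5; the polynomial solution is T_5(x).
With y = sum_k a_k x^k, matching x^k gives (k+2)(k+1) a_{k+2} = (k^2 - n^2) a_k = (k - 5)(k + 5) a_k. The right side vanishes at k = 5, so the series with the parity of 5 terminates at degree 5.
Standard normalization: leading coefficient of T_n is 2^(n-1), so a_5 = 2^4 = 16. Work downward with a_k = (k+1)(k+2) a_{k+2} / ((k - 5)(k + 5)):
  a_3 = (4)(5)(16) / ((3 - 5)(3 + 5)) = 320/(-16) = -20
  a_1 = (2)(3)(-20) / ((1 - 5)(1 + 5)) = -120/(-24) = 5
Hence T_5(x) = 16 x^5 - 20 x^3 + 5 x.

T_5(x); series = 16 x^5 - 20 x^3 + 5 x


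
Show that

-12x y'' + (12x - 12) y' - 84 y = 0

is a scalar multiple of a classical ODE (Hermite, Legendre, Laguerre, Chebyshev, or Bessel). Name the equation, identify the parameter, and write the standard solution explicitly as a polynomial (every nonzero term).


All three coefficients share the factor -12; dividing through by -12 gives  x y'' + (1 - x) y' + 7 y = 0.
This matches the Laguerre equation x y'' + (1 - x) y' + n y = 0 with n = 7; the polynomial solution is L_7(x).
With y = sum_k a_k x^k, matching x^k gives (k+1)k a_{k+1} + (k+1) a_{k+1} - k a_k + n a_k = 0, i.e. (k+1)^2 a_{k+1} = (k - n) a_k = (k - 7) a_k. The right side vanishes at k = 7, so the series terminates at degree 7.
Standard normalization L_n(0) = 1 gives a_0 = 1. Work upward with a_{k+1} = (k - 7) a_k / (k+1)^2:
  a_1 = (0 - 7)(1) / 1^2 = -7/1 = -7
  a_2 = (1 - 7)(-7) / 2^2 = 42/4 = 21/2
  a_3 = (2 - 7)(21/2) / 3^2 = (-105/2)/9 = -35/6
  a_4 = (3 - 7)(-35/6) / 4^2 = (70/3)/16 = 35/24
  a_5 = (4 - 7)(35/24) / 5^2 = (-35/8)/25 = -7/40
  a_6 = (5 - 7)(-7/40) / 6^2 = (7/20)/36 = 7/720
  a_7 = (6 - 7)(7/720) / 7^2 = (-7/720)/49 = -1/5040
Hence L_7(x) = -x^7/5040 + 7 x^6/720 - 7 x^5/40 + 35 x^4/24 - 35 x^3/6 + 21 x^2/2 - 7 x + 1.

L_7(x); series = -x^7/5040 + 7 x^6/720 - 7 x^5/40 + 35 x^4/24 - 35 x^3/6 + 21 x^2/2 - 7 x + 1


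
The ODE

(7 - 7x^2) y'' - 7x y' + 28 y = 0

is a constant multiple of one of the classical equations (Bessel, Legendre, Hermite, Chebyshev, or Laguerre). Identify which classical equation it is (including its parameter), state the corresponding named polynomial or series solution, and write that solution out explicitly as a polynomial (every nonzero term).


All three coefficients share the factor 7; dividing through by 7 gives  (1 - x^2) y'' - x y' + 4 y = 0.
This matches the Chebyshev equation (1 - x^2) y'' - x y' + n^2 y = 0 (note the -x y' term, not -2x y') with n^2 = 4, so n = 2; the polynomial solution is T_2(x).
With y = sum_k a_k x^k, matching x^k gives (k+2)(k+1) a_{k+2} = (k^2 - n^2) a_k = (k - 2)(k + 2) a_k. The right side vanishes at k = 2, so the series with the parity of 2 terminates at degree 2.
Standard normalization: leading coefficient of T_n is 2^(n-1), so a_2 = 2^1 = 2. Work downward with a_k = (k+1)(k+2) a_{k+2} / ((k - 2)(k + 2)):
  a_0 = (1)(2)(2) / ((0 - 2)(0 + 2)) = 4/(-4) = -1
Hence T_2(x) = 2 x^2 - 1.

T_2(x); series = 2 x^2 - 1


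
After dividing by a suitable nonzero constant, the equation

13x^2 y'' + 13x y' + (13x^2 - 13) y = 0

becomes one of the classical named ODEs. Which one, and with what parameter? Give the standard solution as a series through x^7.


All three coefficients share the factor 13; dividing through by 13 gives  x^2 y'' + x y' + (x^2 - 1) y = 0.
This matches the Bessel equation x^2 y'' + x y' + (x^2 - nu^2) y = 0 with nu^2 = 1, so nu = 1; the solution bounded at x = 0 is J_1(x).
Frobenius at x = 0: indicial roots ±nu; for r = nu the recurrence k(k + 2nu) c_k = -c_{k-2} gives the standard series J_nu(x) = sum_{k>=0} (-1)^k / (k! (k+nu)!) (x/2)^(2k+nu). Evaluate the first 4 terms:
  k = 0: (-1)^0 / (0! * 1! * 2^1) x^1 = 1/(1*1*2) x^1 = (1/2) x^1
  k = 1: (-1)^1 / (1! * 2! * 2^3) x^3 = -1/(1*2*8) x^3 = (-1/16) x^3
  k = 2: (-1)^2 / (2! * 3! * 2^5) x^5 = 1/(2*6*32) x^5 = (1/384) x^5
  k = 3: (-1)^3 / (3! * 4! * 2^7) x^7 = -1/(6*24*128) x^7 = (-1/18432) x^7
Hence J_1(x) = -x^7/18432 + x^5/384 - x^3/16 + x/2 + ....

J_1(x); series = -x^7/18432 + x^5/384 - x^3/16 + x/2


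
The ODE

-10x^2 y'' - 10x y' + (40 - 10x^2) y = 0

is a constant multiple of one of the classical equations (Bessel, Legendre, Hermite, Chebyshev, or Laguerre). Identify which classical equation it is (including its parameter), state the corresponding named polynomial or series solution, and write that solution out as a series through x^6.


All three coefficients share the factor -10; dividing through by -10 gives  x^2 y'' + x y' + (x^2 - 4) y = 0.
This matches the Bessel equation x^2 y'' + x y' + (x^2 - nu^2) y = 0 with nu^2 = 4, so nu = 2; the solution bounded at x = 0 is J_2(x).
Frobenius at x = 0: indicial roots ±nu; for r = nu the recurrence k(k + 2nu) c_k = -c_{k-2} gives the standard series J_nu(x) = sum_{k>=0} (-1)^k / (k! (k+nu)!) (x/2)^(2k+nu). Evaluate the first 3 terms:
  k = 0: (-1)^0 / (0! * 2! * 2^2) x^2 = 1/(1*2*4) x^2 = (1/8) x^2
  k = 1: (-1)^1 / (1! * 3! * 2^4) x^4 = -1/(1*6*16) x^4 = (-1/96) x^4
  k = 2: (-1)^2 / (2! * 4! * 2^6) x^6 = 1/(2*24*64) x^6 = (1/3072) x^6
Hence J_2(x) = x^6/3072 - x^4/96 + x^2/8 + ....

J_2(x); series = x^6/3072 - x^4/96 + x^2/8


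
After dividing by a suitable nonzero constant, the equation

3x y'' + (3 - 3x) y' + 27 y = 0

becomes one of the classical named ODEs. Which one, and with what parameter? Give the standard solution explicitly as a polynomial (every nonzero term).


All three coefficients share the factor 3; dividing through by 3 gives  x y'' + (1 - x) y' + 9 y = 0.
This matches the Laguerre equation x y'' + (1 - x) y' + n y = 0 with n = 9; the polynomial solution is L_9(x).
With y = sum_k a_k x^k, matching x^k gives (k+1)k a_{k+1} + (k+1) a_{k+1} - k a_k + n a_k = 0, i.e. (k+1)^2 a_{k+1} = (k - n) a_k = (k - 9) a_k. The right side vanishes at k = 9, so the series terminates at degree 9.
Standard normalization L_n(0) = 1 gives a_0 = 1. Work upward with a_{k+1} = (k - 9) a_k / (k+1)^2:
  a_1 = (0 - 9)(1) / 1^2 = -9/1 = -9
  a_2 = (1 - 9)(-9) / 2^2 = 72/4 = 18
  a_3 = (2 - 9)(18) / 3^2 = -126/9 = -14
  a_4 = (3 - 9)(-14) / 4^2 = 84/16 = 21/4
  a_5 = (4 - 9)(21/4) / 5^2 = (-105/4)/25 = -21/20
  a_6 = (5 - 9)(-21/20) / 6^2 = (21/5)/36 = 7/60
  a_7 = (6 - 9)(7/60) / 7^2 = (-7/20)/49 = -1/140
  a_8 = (7 - 9)(-1/140) / 8^2 = (1/70)/64 = 1/4480
  a_9 = (8 - 9)(1/4480) / 9^2 = (-1/4480)/81 = -1/362880
Hence L_9(x) = -x^9/362880 + x^8/4480 - x^7/140 + 7 x^6/60 - 21 x^5/20 + 21 x^4/4 - 14 x^3 + 18 x^2 - 9 x + 1.

L_9(x); series = -x^9/362880 + x^8/4480 - x^7/140 + 7 x^6/60 - 21 x^5/20 + 21 x^4/4 - 14 x^3 + 18 x^2 - 9 x + 1


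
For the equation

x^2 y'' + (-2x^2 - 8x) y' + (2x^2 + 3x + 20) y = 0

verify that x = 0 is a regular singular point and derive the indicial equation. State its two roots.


Divide by x^2 to reach normal form y'' + P_1(x) y' + P_2(x) y = 0 with P_1(x) = -2 - 8/x and P_2(x) = 2 + 3/x + 20/x^2.
x = 0 is a singular point because the y'-coefficient -2 - 8/x has a pole at x = 0 and the y-coefficient 2 + 3/x + 20/x^2 has a pole at x = 0.
It is a regular singular point because x P_1(x) = p(x) = -2x - 8 and x^2 P_2(x) = q(x) = 2x^2 + 3x + 20 are polynomials, hence analytic at x = 0.
p(0) = -8,  q(0) = 20.
Indicial equation: r(r-1) + p(0) r + q(0) = 0, i.e. r^2 + (p(0) - 1) r + q(0) = 0, i.e. r^2 - 9 r + 20 = 0.
Discriminant: (-9)^2 - 4(20) = 1, so r = (9 ± 1)/2.
Solving: r_1 = 5, r_2 = 4.

indicial: r^2 - 9 r + 20 = 0; roots r_1 = 5, r_2 = 4


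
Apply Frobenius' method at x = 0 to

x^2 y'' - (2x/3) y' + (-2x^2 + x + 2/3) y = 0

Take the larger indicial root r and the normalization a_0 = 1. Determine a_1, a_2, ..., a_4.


Write in Frobenius form y'' + (p(x)/x) y' + (q(x)/x^2) y = 0:
  p(x) = -2/3,  q(x) = -2x^2 + x + 2/3.
Indicial equation: r(r-1) + (-2/3) r + (2/3) = 0 -> roots r_1 = 1, r_2 = 2/3.
Take r = r_1 = 1. Let y(x) = x^r sum_{n>=0} a_n x^n with a_0 = 1.
Substitute y = x^r sum a_n x^n and match x^{r+n}. The recurrence is
  D(n) a_n + 1 a_{n-1} - 2 a_{n-2} = 0,  where D(n) = (r+n)(r+n-1) + (-2/3)(r+n) + (2/3).
  a_n = [-1 a_{n-1} + 2 a_{n-2}] / D(n).
Since the indicial polynomial factors as (r - r_1)(r - r_2), D(n) = (r_1 + n - r_1)(r_1 + n - r_2) = n(n + 1/3).
Evaluating step by step (a_0 = 1):
  n = 1: D(1) = 1(1 + 1/3) = 4/3; numerator = -1(1) = -1; a_1 = (-1)/(4/3) = -3/4
  n = 2: D(2) = 2(2 + 1/3) = 14/3; numerator = -1(-3/4) + 2(1) = 11/4; a_2 = (11/4)/(14/3) = 33/56
  n = 3: D(3) = 3(3 + 1/3) = 10; numerator = -1(33/56) + 2(-3/4) = -117/56; a_3 = (-117/56)/(10) = -117/560
  n = 4: D(4) = 4(4 + 1/3) = 52/3; numerator = -1(-117/560) + 2(33/56) = 111/80; a_4 = (111/80)/(52/3) = 333/4160

r = 1; a_0 = 1; a_1 = -3/4; a_2 = 33/56; a_3 = -117/560; a_4 = 333/4160


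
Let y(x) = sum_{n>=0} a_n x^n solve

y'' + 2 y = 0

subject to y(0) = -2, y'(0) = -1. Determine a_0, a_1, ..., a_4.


Ansatz: y(x) = sum_{n>=0} a_n x^n, so y'(x) = sum_{n>=1} n a_n x^(n-1) and y''(x) = sum_{n>=2} n(n-1) a_n x^(n-2).
Substitute into P(x) y'' + Q(x) y' + R(x) y = 0 with P(x) = 1, Q(x) = 0, R(x) = 2, and match powers of x.
Initial conditions: a_0 = -2, a_1 = -1.
Setting the coefficient of each power of x to zero and solving order by order (substituting the coefficients already found):
  x^0: 2 a_2 + 2 a_0 = 0  ->  2 a_2 = -2 a_0 = 4  ->  a_2 = 2
  x^1: 6 a_3 + 2 a_1 = 0  ->  6 a_3 = -2 a_1 = 2  ->  a_3 = 1/3
  x^2: 12 a_4 + 2 a_2 = 0  ->  12 a_4 = -2 a_2 = -4  ->  a_4 = -1/3
Truncated series: y(x) = -2 - x + 2 x^2 + (1/3) x^3 - (1/3) x^4 + O(x^5).

a_0 = -2; a_1 = -1; a_2 = 2; a_3 = 1/3; a_4 = -1/3


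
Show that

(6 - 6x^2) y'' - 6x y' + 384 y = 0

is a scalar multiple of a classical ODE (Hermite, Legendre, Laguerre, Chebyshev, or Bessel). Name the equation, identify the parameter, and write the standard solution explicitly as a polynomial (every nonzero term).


All three coefficients share the factor 6; dividing through by 6 gives  (1 - x^2) y'' - x y' + 64 y = 0.
This matches the Chebyshev equation (1 - x^2) y'' - x y' + n^2 y = 0 (note the -x y' term, not -2x y') with n^2 = 64, so n = 8; the polynomial solution is T_8(x).
With y = sum_k a_k x^k, matching x^k gives (k+2)(k+1) a_{k+2} = (k^2 - n^2) a_k = (k - 8)(k + 8) a_k. The right side vanishes at k = 8, so the series with the parity of 8 terminates at degree 8.
Standard normalization: leading coefficient of T_n is 2^(n-1), so a_8 = 2^7 = 128. Work downward with a_k = (k+1)(k+2) a_{k+2} / ((k - 8)(k + 8)):
  a_6 = (7)(8)(128) / ((6 - 8)(6 + 8)) = 7168/(-28) = -256
  a_4 = (5)(6)(-256) / ((4 - 8)(4 + 8)) = -7680/(-48) = 160
  a_2 = (3)(4)(160) / ((2 - 8)(2 + 8)) = 1920/(-60) = -32
  a_0 = (1)(2)(-32) / ((0 - 8)(0 + 8)) = -64/(-64) = 1
Hence T_8(x) = 128 x^8 - 256 x^6 + 160 x^4 - 32 x^2 + 1.

T_8(x); series = 128 x^8 - 256 x^6 + 160 x^4 - 32 x^2 + 1


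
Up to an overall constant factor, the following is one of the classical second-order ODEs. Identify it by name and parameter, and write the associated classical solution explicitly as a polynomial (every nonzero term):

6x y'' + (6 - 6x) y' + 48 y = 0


All three coefficients share the factor 6; dividing through by 6 gives  x y'' + (1 - x) y' + 8 y = 0.
This matches the Laguerre equation x y'' + (1 - x) y' + n y = 0 with n = 8; the polynomial solution is L_8(x).
With y = sum_k a_k x^k, matching x^k gives (k+1)k a_{k+1} + (k+1) a_{k+1} - k a_k + n a_k = 0, i.e. (k+1)^2 a_{k+1} = (k - n) a_k = (k - 8) a_k. The right side vanishes at k = 8, so the series terminates at degree 8.
Standard normalization L_n(0) = 1 gives a_0 = 1. Work upward with a_{k+1} = (k - 8) a_k / (k+1)^2:
  a_1 = (0 - 8)(1) / 1^2 = -8/1 = -8
  a_2 = (1 - 8)(-8) / 2^2 = 56/4 = 14
  a_3 = (2 - 8)(14) / 3^2 = -84/9 = -28/3
  a_4 = (3 - 8)(-28/3) / 4^2 = (140/3)/16 = 35/12
  a_5 = (4 - 8)(35/12) / 5^2 = (-35/3)/25 = -7/15
  a_6 = (5 - 8)(-7/15) / 6^2 = (7/5)/36 = 7/180
  a_7 = (6 - 8)(7/180) / 7^2 = (-7/90)/49 = -1/630
  a_8 = (7 - 8)(-1/630) / 8^2 = (1/630)/64 = 1/40320
Hence L_8(x) = x^8/40320 - x^7/630 + 7 x^6/180 - 7 x^5/15 + 35 x^4/12 - 28 x^3/3 + 14 x^2 - 8 x + 1.

L_8(x); series = x^8/40320 - x^7/630 + 7 x^6/180 - 7 x^5/15 + 35 x^4/12 - 28 x^3/3 + 14 x^2 - 8 x + 1


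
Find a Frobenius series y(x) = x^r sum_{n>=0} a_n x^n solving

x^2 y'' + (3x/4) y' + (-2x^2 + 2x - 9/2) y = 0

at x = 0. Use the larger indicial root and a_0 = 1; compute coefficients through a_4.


Write in Frobenius form y'' + (p(x)/x) y' + (q(x)/x^2) y = 0:
  p(x) = 3/4,  q(x) = -2x^2 + 2x - 9/2.
Indicial equation: r(r-1) + (3/4) r + (-9/2) = 0 -> roots r_1 = 9/4, r_2 = -2.
Take r = r_1 = 9/4. Let y(x) = x^r sum_{n>=0} a_n x^n with a_0 = 1.
Substitute y = x^r sum a_n x^n and match x^{r+n}. The recurrence is
  D(n) a_n + 2 a_{n-1} - 2 a_{n-2} = 0,  where D(n) = (r+n)(r+n-1) + (3/4)(r+n) + (-9/2).
  a_n = [-2 a_{n-1} + 2 a_{n-2}] / D(n).
Since the indicial polynomial factors as (r - r_1)(r - r_2), D(n) = (r_1 + n - r_1)(r_1 + n - r_2) = n(n + 17/4).
Evaluating step by step (a_0 = 1):
  n = 1: D(1) = 1(1 + 17/4) = 21/4; numerator = -2(1) = -2; a_1 = (-2)/(21/4) = -8/21
  n = 2: D(2) = 2(2 + 17/4) = 25/2; numerator = -2(-8/21) + 2(1) = 58/21; a_2 = (58/21)/(25/2) = 116/525
  n = 3: D(3) = 3(3 + 17/4) = 87/4; numerator = -2(116/525) + 2(-8/21) = -632/525; a_3 = (-632/525)/(87/4) = -2528/45675
  n = 4: D(4) = 4(4 + 17/4) = 33; numerator = -2(-2528/45675) + 2(116/525) = 5048/9135; a_4 = (5048/9135)/(33) = 5048/301455

r = 9/4; a_0 = 1; a_1 = -8/21; a_2 = 116/525; a_3 = -2528/45675; a_4 = 5048/301455


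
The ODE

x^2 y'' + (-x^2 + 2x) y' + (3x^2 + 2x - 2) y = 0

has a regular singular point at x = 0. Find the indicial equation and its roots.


Divide by x^2 to reach normal form y'' + P_1(x) y' + P_2(x) y = 0 with P_1(x) = -1 + 2/x and P_2(x) = 3 + 2/x - 2/x^2.
x = 0 is a singular point because the y'-coefficient -1 + 2/x has a pole at x = 0 and the y-coefficient 3 + 2/x - 2/x^2 has a pole at x = 0.
It is a regular singular point because x P_1(x) = p(x) = 2 - x and x^2 P_2(x) = q(x) = 3x^2 + 2x - 2 are polynomials, hence analytic at x = 0.
p(0) = 2,  q(0) = -2.
Indicial equation: r(r-1) + p(0) r + q(0) = 0, i.e. r^2 + (p(0) - 1) r + q(0) = 0, i.e. r^2 + 1 r - 2 = 0.
Discriminant: (1)^2 - 4(-2) = 9, so r = (-1 ± 3)/2.
Solving: r_1 = 1, r_2 = -2.

indicial: r^2 + 1 r - 2 = 0; roots r_1 = 1, r_2 = -2


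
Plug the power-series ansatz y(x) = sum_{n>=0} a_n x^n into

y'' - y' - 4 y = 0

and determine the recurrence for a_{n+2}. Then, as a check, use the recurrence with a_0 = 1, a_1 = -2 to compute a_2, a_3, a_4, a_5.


Substitute y = sum_n a_n x^n.
y''(x) has coefficient (n+2)(n+1) a_{n+2} at x^n;
-y'(x) has coefficient -(n+1) a_{n+1} at x^n;
-4 y(x) has coefficient -4 a_n at x^n.
Matching x^n: (n+2)(n+1) a_{n+2} - (n+1) a_{n+1} - 4 a_n = 0.
Thus a_{n+2} = [(n+1) a_{n+1} + 4 a_n] / ((n+1)(n+2)).

Check with a_0 = 1, a_1 = -2 (apply the recurrence for n = 0, 1, 2, 3): a_0 = 1, a_1 = -2, a_2 = 1, a_3 = -1, a_4 = 1/12, a_5 = -11/60.

a_(n+2) = [(n+1) a_(n+1) + 4 a_n] / ((n+1)(n+2)); check: a_0 = 1, a_1 = -2, a_2 = 1, a_3 = -1, a_4 = 1/12, a_5 = -11/60


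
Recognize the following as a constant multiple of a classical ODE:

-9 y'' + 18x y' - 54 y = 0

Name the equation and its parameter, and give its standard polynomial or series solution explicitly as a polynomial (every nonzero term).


All three coefficients share the factor -9; dividing through by -9 gives  y'' - 2x y' + 6 y = 0.
This matches the Hermite equation y'' - 2x y' + 2n y = 0 with 2n = 6, so n = 3; the polynomial solution is H_3(x).
With y = sum_k a_k x^k, matching x^k gives (k+2)(k+1) a_{k+2} = 2(k - n) a_k = 2(k - 3) a_k. The right side vanishes at k = 3, so the series with the parity of 3 terminates at degree 3.
Standard normalization: leading coefficient of H_n is 2^n, so a_3 = 2^3 = 8. Work downward with a_k = (k+1)(k+2) a_{k+2} / (2(k - n)):
  a_1 = (2)(3)(8) / (2(1 - 3)) = 48/(-4) = -12
Hence H_3(x) = 8 x^3 - 12 x.

H_3(x); series = 8 x^3 - 12 x


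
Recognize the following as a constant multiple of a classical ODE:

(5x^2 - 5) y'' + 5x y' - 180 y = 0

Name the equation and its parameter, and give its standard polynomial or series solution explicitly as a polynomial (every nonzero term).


All three coefficients share the factor -5; dividing through by -5 gives  (1 - x^2) y'' - x y' + 36 y = 0.
This matches the Chebyshev equation (1 - x^2) y'' - x y' + n^2 y = 0 (note the -x y' term, not -2x y') with n^2 = 36, so n = 6; the polynomial solution is T_6(x).
With y = sum_k a_k x^k, matching x^k gives (k+2)(k+1) a_{k+2} = (k^2 - n^2) a_k = (k - 6)(k + 6) a_k. The right side vanishes at k = 6, so the series with the parity of 6 terminates at degree 6.
Standard normalization: leading coefficient of T_n is 2^(n-1), so a_6 = 2^5 = 32. Work downward with a_k = (k+1)(k+2) a_{k+2} / ((k - 6)(k + 6)):
  a_4 = (5)(6)(32) / ((4 - 6)(4 + 6)) = 960/(-20) = -48
  a_2 = (3)(4)(-48) / ((2 - 6)(2 + 6)) = -576/(-32) = 18
  a_0 = (1)(2)(18) / ((0 - 6)(0 + 6)) = 36/(-36) = -1
Hence T_6(x) = 32 x^6 - 48 x^4 + 18 x^2 - 1.

T_6(x); series = 32 x^6 - 48 x^4 + 18 x^2 - 1


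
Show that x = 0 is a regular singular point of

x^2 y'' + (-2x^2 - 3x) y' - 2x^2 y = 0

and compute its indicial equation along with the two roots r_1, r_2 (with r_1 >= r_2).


Divide by x^2 to reach normal form y'' + P_1(x) y' + P_2(x) y = 0 with P_1(x) = -2 - 3/x and P_2(x) = -2.
x = 0 is a singular point because the y'-coefficient -2 - 3/x has a pole at x = 0.
It is a regular singular point because x P_1(x) = p(x) = -2x - 3 and x^2 P_2(x) = q(x) = -2x^2 are polynomials, hence analytic at x = 0.
p(0) = -3,  q(0) = 0.
Indicial equation: r(r-1) + p(0) r + q(0) = 0, i.e. r^2 + (p(0) - 1) r + q(0) = 0, i.e. r^2 - 4 r = 0.
Discriminant: (-4)^2 - 4(0) = 16, so r = (4 ± 4)/2.
Solving: r_1 = 4, r_2 = 0.

indicial: r^2 - 4 r = 0; roots r_1 = 4, r_2 = 0


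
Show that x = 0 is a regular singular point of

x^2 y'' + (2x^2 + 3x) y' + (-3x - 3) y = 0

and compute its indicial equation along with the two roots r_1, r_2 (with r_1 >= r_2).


Divide by x^2 to reach normal form y'' + P_1(x) y' + P_2(x) y = 0 with P_1(x) = 2 + 3/x and P_2(x) = -3/x - 3/x^2.
x = 0 is a singular point because the y'-coefficient 2 + 3/x has a pole at x = 0 and the y-coefficient -3/x - 3/x^2 has a pole at x = 0.
It is a regular singular point because x P_1(x) = p(x) = 2x + 3 and x^2 P_2(x) = q(x) = -3x - 3 are polynomials, hence analytic at x = 0.
p(0) = 3,  q(0) = -3.
Indicial equation: r(r-1) + p(0) r + q(0) = 0, i.e. r^2 + (p(0) - 1) r + q(0) = 0, i.e. r^2 + 2 r - 3 = 0.
Discriminant: (2)^2 - 4(-3) = 16, so r = (-2 ± 4)/2.
Solving: r_1 = 1, r_2 = -3.

indicial: r^2 + 2 r - 3 = 0; roots r_1 = 1, r_2 = -3


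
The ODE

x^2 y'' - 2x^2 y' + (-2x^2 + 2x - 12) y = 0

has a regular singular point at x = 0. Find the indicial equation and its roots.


Divide by x^2 to reach normal form y'' + P_1(x) y' + P_2(x) y = 0 with P_1(x) = -2 and P_2(x) = -2 + 2/x - 12/x^2.
x = 0 is a singular point because the y-coefficient -2 + 2/x - 12/x^2 has a pole at x = 0.
It is a regular singular point because x P_1(x) = p(x) = -2x and x^2 P_2(x) = q(x) = -2x^2 + 2x - 12 are polynomials, hence analytic at x = 0.
p(0) = 0,  q(0) = -12.
Indicial equation: r(r-1) + p(0) r + q(0) = 0, i.e. r^2 + (p(0) - 1) r + q(0) = 0, i.e. r^2 - 1 r - 12 = 0.
Discriminant: (-1)^2 - 4(-12) = 49, so r = (1 ± 7)/2.
Solving: r_1 = 4, r_2 = -3.

indicial: r^2 - 1 r - 12 = 0; roots r_1 = 4, r_2 = -3


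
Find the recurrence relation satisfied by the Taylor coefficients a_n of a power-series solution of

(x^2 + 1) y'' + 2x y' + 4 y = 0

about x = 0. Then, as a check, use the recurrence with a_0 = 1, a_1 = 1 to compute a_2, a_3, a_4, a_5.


Substitute y = sum_n a_n x^n.
(1 + 1 x^2) y'' contributes (n+2)(n+1) a_{n+2} + n(n-1) a_n at x^n.
2 x y'(x) contributes 2 n a_n at x^n.
4 y(x) contributes 4 a_n at x^n.
Matching x^n: (n+2)(n+1) a_{n+2} + (n(n-1) + 2 n + 4) a_n = 0.
Thus a_{n+2} = (-n(n-1) - 2 n - 4) / ((n+1)(n+2)) * a_n.

Check with a_0 = 1, a_1 = 1 (apply the recurrence for n = 0, 1, 2, 3): a_0 = 1, a_1 = 1, a_2 = -2, a_3 = -1, a_4 = 5/3, a_5 = 4/5.

a_(n+2) = (-n(n-1) - 2 n - 4) / ((n+1)(n+2)) * a_n; check: a_0 = 1, a_1 = 1, a_2 = -2, a_3 = -1, a_4 = 5/3, a_5 = 4/5


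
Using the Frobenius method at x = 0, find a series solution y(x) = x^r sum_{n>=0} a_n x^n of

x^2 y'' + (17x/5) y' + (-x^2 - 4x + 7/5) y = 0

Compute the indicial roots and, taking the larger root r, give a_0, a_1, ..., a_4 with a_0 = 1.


Write in Frobenius form y'' + (p(x)/x) y' + (q(x)/x^2) y = 0:
  p(x) = 17/5,  q(x) = -x^2 - 4x + 7/5.
Indicial equation: r(r-1) + (17/5) r + (7/5) = 0 -> roots r_1 = -1, r_2 = -7/5.
Take r = r_1 = -1. Let y(x) = x^r sum_{n>=0} a_n x^n with a_0 = 1.
Substitute y = x^r sum a_n x^n and match x^{r+n}. The recurrence is
  D(n) a_n - 4 a_{n-1} - 1 a_{n-2} = 0,  where D(n) = (r+n)(r+n-1) + (17/5)(r+n) + (7/5).
  a_n = [4 a_{n-1} + 1 a_{n-2}] / D(n).
Since the indicial polynomial factors as (r - r_1)(r - r_2), D(n) = (r_1 + n - r_1)(r_1 + n - r_2) = n(n + 2/5).
Evaluating step by step (a_0 = 1):
  n = 1: D(1) = 1(1 + 2/5) = 7/5; numerator = 4(1) = 4; a_1 = (4)/(7/5) = 20/7
  n = 2: D(2) = 2(2 + 2/5) = 24/5; numerator = 4(20/7) + 1(1) = 87/7; a_2 = (87/7)/(24/5) = 145/56
  n = 3: D(3) = 3(3 + 2/5) = 51/5; numerator = 4(145/56) + 1(20/7) = 185/14; a_3 = (185/14)/(51/5) = 925/714
  n = 4: D(4) = 4(4 + 2/5) = 88/5; numerator = 4(925/714) + 1(145/56) = 22195/2856; a_4 = (22195/2856)/(88/5) = 110975/251328

r = -1; a_0 = 1; a_1 = 20/7; a_2 = 145/56; a_3 = 925/714; a_4 = 110975/251328
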